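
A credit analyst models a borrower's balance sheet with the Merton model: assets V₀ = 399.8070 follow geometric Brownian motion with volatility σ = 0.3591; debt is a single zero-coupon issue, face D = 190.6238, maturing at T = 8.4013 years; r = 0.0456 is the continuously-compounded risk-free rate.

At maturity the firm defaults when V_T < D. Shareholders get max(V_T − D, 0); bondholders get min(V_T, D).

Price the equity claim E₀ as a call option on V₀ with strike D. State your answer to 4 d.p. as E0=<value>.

d₁ = [ln(V₀/D) + (r + σ²/2)T] / (σ√T)
   = [ln(399.8070/190.6238) + (0.0456 + 0.5·0.3591²)·8.4013] / (0.3591·√8.4013)
   = [0.740680 + 0.924785] / 1.040851 = 1.600099
d₂ = d₁ − σ√T = 1.600099 − 1.040851 = 0.559248
N(d₁) = 0.945212,  N(d₂) = 0.712004,  e^(−rT) = 0.681745
E₀ = V₀·N(d₁) − D·e^(−rT)·N(d₂)
   = 399.8070·0.945212 − 190.6238·0.681745·0.712004 = 285.372484

E0=285.3725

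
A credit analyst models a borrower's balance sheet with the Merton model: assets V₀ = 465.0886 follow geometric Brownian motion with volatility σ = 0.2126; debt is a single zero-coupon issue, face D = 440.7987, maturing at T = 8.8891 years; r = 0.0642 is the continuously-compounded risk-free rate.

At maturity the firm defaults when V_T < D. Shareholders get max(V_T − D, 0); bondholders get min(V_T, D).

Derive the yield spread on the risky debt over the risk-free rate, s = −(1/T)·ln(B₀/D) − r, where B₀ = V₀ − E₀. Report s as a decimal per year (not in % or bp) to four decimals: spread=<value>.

spread=0.0084

d₁ = [ln(V₀/D) + (r + σ²/2)T] / (σ√T)
   = [ln(465.0886/440.7987) + (0.0642 + 0.5·0.2126²)·8.8891] / (0.2126·√8.8891)
   = [0.053640 + 0.771568] / 0.633858 = 1.301881
d₂ = d₁ − σ√T = 1.301881 − 0.633858 = 0.668023
N(d₁) = 0.903521,  N(d₂) = 0.747940,  e^(−rT) = 0.565141
E₀ = V₀·N(d₁) − D·e^(−rT)·N(d₂)
   = 465.0886·0.903521 − 440.7987·0.565141·0.747940 = 233.895566
B₀ = V₀ − E₀ = 465.0886 − 233.895566 = 231.193034
spread = −(1/T)·ln(B₀/D) − r = −(1/8.8891)·ln(231.193034/440.7987) − 0.0642 = 0.00839850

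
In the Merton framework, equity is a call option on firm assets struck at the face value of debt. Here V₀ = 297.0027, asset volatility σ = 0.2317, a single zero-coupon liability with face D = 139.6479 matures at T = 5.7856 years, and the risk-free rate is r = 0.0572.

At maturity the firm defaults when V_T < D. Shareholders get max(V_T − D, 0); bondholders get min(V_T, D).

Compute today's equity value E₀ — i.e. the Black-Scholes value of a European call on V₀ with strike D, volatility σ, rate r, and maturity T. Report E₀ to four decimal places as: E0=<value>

E0=197.6107

d₁ = [ln(V₀/D) + (r + σ²/2)T] / (σ√T)
   = [ln(297.0027/139.6479) + (0.0572 + 0.5·0.2317²)·5.7856] / (0.2317·√5.7856)
   = [0.754617 + 0.486236] / 0.557314 = 2.226487
d₂ = d₁ − σ√T = 2.226487 − 0.557314 = 1.669172
N(d₁) = 0.987009,  N(d₂) = 0.952458,  e^(−rT) = 0.718251
E₀ = V₀·N(d₁) − D·e^(−rT)·N(d₂)
   = 297.0027·0.987009 − 139.6479·0.718251·0.952458 = 197.610697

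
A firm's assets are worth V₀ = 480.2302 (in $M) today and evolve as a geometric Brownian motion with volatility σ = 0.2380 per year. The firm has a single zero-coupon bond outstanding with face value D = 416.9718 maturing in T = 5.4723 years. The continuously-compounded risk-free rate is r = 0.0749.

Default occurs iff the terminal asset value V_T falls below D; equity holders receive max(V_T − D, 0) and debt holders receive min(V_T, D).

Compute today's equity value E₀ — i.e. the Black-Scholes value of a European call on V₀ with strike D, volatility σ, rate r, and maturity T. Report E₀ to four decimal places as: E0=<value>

d₁ = [ln(V₀/D) + (r + σ²/2)T] / (σ√T)
   = [ln(480.2302/416.9718) + (0.0749 + 0.5·0.2380²)·5.4723] / (0.2380·√5.4723)
   = [0.141247 + 0.564862] / 0.556752 = 1.268264
d₂ = d₁ − σ√T = 1.268264 − 0.556752 = 0.711512
N(d₁) = 0.897648,  N(d₂) = 0.761616,  e^(−rT) = 0.663733
E₀ = V₀·N(d₁) − D·e^(−rT)·N(d₂)
   = 480.2302·0.897648 − 416.9718·0.663733·0.761616 = 220.294342

E0=220.2943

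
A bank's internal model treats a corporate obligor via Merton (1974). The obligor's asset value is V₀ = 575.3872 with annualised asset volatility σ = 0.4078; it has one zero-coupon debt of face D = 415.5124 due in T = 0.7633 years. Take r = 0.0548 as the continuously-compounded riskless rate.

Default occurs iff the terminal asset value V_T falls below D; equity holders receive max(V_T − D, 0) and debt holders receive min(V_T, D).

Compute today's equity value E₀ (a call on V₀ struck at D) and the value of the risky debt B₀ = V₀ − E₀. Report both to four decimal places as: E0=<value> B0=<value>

d₁ = [ln(V₀/D) + (r + σ²/2)T] / (σ√T)
   = [ln(575.3872/415.5124) + (0.0548 + 0.5·0.4078²)·0.7633] / (0.4078·√0.7633)
   = [0.325531 + 0.105298] / 0.356283 = 1.209231
d₂ = d₁ − σ√T = 1.209231 − 0.356283 = 0.852948
N(d₁) = 0.886713,  N(d₂) = 0.803156,  e^(−rT) = 0.959034
E₀ = V₀·N(d₁) − D·e^(−rT)·N(d₂)
   = 575.3872·0.886713 − 415.5124·0.959034·0.803156 = 190.153261
B₀ = V₀ − E₀ = 575.3872 − 190.153261 = 385.233939

E0=190.1533 B0=385.2339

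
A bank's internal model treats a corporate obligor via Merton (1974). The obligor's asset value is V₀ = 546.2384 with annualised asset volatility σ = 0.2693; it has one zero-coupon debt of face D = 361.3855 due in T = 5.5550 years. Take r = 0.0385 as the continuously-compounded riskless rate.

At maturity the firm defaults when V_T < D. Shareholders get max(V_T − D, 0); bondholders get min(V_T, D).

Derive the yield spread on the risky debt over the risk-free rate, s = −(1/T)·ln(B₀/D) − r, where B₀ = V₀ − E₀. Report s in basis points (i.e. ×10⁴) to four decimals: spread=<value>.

d₁ = [ln(V₀/D) + (r + σ²/2)T] / (σ√T)
   = [ln(546.2384/361.3855) + (0.0385 + 0.5·0.2693²)·5.5550] / (0.2693·√5.5550)
   = [0.413110 + 0.415299] / 0.634714 = 1.305168
d₂ = d₁ − σ√T = 1.305168 − 0.634714 = 0.670454
N(d₁) = 0.904082,  N(d₂) = 0.748716,  e^(−rT) = 0.807455
E₀ = V₀·N(d₁) − D·e^(−rT)·N(d₂)
   = 546.2384·0.904082 − 361.3855·0.807455·0.748716 = 275.367183
B₀ = V₀ − E₀ = 546.2384 − 275.367183 = 270.871217
spread = −(1/T)·ln(B₀/D) − r = −(1/5.5550)·ln(270.871217/361.3855) − 0.0385 = 0.01339951
in basis points: 0.01339951 × 10⁴ = 133.9951 bp

spread=133.9951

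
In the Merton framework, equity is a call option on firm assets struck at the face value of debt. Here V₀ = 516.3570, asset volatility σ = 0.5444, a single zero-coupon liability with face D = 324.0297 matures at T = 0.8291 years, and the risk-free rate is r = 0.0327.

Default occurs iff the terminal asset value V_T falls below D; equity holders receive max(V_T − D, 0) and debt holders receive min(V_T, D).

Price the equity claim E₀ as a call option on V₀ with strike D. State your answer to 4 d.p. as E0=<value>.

E0=217.5050

d₁ = [ln(V₀/D) + (r + σ²/2)T] / (σ√T)
   = [ln(516.3570/324.0297) + (0.0327 + 0.5·0.5444²)·0.8291] / (0.5444·√0.8291)
   = [0.465963 + 0.149972] / 0.495703 = 1.242549
d₂ = d₁ − σ√T = 1.242549 − 0.495703 = 0.746846
N(d₁) = 0.892983,  N(d₂) = 0.772422,  e^(−rT) = 0.973253
E₀ = V₀·N(d₁) − D·e^(−rT)·N(d₂)
   = 516.3570·0.892983 − 324.0297·0.973253·0.772422 = 217.504953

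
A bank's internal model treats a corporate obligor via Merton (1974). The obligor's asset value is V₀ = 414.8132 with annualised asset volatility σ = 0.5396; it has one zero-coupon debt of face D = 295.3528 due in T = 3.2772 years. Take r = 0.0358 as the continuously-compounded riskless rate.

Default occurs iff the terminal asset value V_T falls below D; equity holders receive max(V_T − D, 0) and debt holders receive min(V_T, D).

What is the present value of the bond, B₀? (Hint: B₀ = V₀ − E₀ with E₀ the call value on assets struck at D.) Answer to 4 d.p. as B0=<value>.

B0=199.4705

d₁ = [ln(V₀/D) + (r + σ²/2)T] / (σ√T)
   = [ln(414.8132/295.3528) + (0.0358 + 0.5·0.5396²)·3.2772] / (0.5396·√3.2772)
   = [0.339658 + 0.594432] / 0.976840 = 0.956236
d₂ = d₁ − σ√T = 0.956236 − 0.976840 = -0.020604
N(d₁) = 0.830524,  N(d₂) = 0.491781,  e^(−rT) = 0.889297
E₀ = V₀·N(d₁) − D·e^(−rT)·N(d₂)
   = 414.8132·0.830524 − 295.3528·0.889297·0.491781 = 215.342722
B₀ = V₀ − E₀ = 414.8132 − 215.342722 = 199.470478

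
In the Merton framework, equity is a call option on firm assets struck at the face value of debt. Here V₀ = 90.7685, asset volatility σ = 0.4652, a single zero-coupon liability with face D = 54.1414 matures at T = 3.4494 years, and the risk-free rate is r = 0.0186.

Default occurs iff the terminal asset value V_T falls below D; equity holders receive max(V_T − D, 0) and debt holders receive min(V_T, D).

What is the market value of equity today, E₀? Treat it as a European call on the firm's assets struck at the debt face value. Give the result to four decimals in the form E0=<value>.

d₁ = [ln(V₀/D) + (r + σ²/2)T] / (σ√T)
   = [ln(90.7685/54.1414) + (0.0186 + 0.5·0.4652²)·3.4494] / (0.4652·√3.4494)
   = [0.516713 + 0.437403] / 0.863996 = 1.104307
d₂ = d₁ − σ√T = 1.104307 − 0.863996 = 0.240311
N(d₁) = 0.865270,  N(d₂) = 0.594956,  e^(−rT) = 0.937856
E₀ = V₀·N(d₁) − D·e^(−rT)·N(d₂)
   = 90.7685·0.865270 − 54.1414·0.937856·0.594956 = 48.329296

E0=48.3293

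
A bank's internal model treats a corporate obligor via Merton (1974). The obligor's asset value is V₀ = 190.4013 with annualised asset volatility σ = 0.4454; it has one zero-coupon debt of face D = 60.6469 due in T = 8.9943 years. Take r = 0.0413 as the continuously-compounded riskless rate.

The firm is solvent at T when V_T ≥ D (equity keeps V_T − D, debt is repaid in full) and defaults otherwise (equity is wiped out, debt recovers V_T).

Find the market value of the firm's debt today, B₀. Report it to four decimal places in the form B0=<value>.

d₁ = [ln(V₀/D) + (r + σ²/2)T] / (σ√T)
   = [ln(190.4013/60.6469) + (0.0413 + 0.5·0.4454²)·8.9943] / (0.4454·√8.9943)
   = [1.144065 + 1.263614] / 1.335777 = 1.802457
d₂ = d₁ − σ√T = 1.802457 − 1.335777 = 0.466680
N(d₁) = 0.964263,  N(d₂) = 0.679636,  e^(−rT) = 0.689723
E₀ = V₀·N(d₁) − D·e^(−rT)·N(d₂)
   = 190.4013·0.964263 − 60.6469·0.689723·0.679636 = 155.168094
B₀ = V₀ − E₀ = 190.4013 − 155.168094 = 35.233206

B0=35.2332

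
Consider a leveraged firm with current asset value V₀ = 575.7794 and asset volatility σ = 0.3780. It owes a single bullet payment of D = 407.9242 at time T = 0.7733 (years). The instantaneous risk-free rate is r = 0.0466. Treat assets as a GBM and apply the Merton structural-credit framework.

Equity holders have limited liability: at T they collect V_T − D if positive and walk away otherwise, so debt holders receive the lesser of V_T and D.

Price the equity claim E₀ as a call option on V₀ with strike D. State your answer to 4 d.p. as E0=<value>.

d₁ = [ln(V₀/D) + (r + σ²/2)T] / (σ√T)
   = [ln(575.7794/407.9242) + (0.0466 + 0.5·0.3780²)·0.7733] / (0.3780·√0.7733)
   = [0.344643 + 0.091282] / 0.332404 = 1.311433
d₂ = d₁ − σ√T = 1.311433 − 0.332404 = 0.979029
N(d₁) = 0.905144,  N(d₂) = 0.836217,  e^(−rT) = 0.964606
E₀ = V₀·N(d₁) − D·e^(−rT)·N(d₂)
   = 575.7794·0.905144 − 407.9242·0.964606·0.836217 = 192.123591

E0=192.1236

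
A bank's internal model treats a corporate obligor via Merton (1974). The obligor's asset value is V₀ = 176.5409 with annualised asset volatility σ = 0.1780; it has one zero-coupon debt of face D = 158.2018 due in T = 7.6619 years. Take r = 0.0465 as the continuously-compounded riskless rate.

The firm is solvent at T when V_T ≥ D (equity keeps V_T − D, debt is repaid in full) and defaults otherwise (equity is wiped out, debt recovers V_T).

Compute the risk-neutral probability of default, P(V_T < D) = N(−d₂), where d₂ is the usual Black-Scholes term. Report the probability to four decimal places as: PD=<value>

d₁ = [ln(V₀/D) + (r + σ²/2)T] / (σ√T)
   = [ln(176.5409/158.2018) + (0.0465 + 0.5·0.1780²)·7.6619] / (0.1780·√7.6619)
   = [0.109681 + 0.477658] / 0.492706 = 1.192067
d₂ = d₁ − σ√T = 1.192067 − 0.492706 = 0.699361
risk-neutral PD = N(−d₂) = N(-0.699361) = 0.242163

PD=0.2422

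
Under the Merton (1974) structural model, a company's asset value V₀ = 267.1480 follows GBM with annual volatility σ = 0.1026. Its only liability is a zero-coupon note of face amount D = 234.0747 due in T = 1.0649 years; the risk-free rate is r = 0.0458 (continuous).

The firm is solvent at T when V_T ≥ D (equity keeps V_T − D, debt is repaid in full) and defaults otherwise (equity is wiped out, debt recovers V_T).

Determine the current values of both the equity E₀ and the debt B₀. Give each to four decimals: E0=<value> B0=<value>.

d₁ = [ln(V₀/D) + (r + σ²/2)T] / (σ√T)
   = [ln(267.1480/234.0747) + (0.0458 + 0.5·0.1026²)·1.0649] / (0.1026·√1.0649)
   = [0.132163 + 0.054377] / 0.105877 = 1.761854
d₂ = d₁ − σ√T = 1.761854 − 0.105877 = 1.655977
N(d₁) = 0.960953,  N(d₂) = 0.951137,  e^(−rT) = 0.952398
E₀ = V₀·N(d₁) − D·e^(−rT)·N(d₂)
   = 267.1480·0.960953 − 234.0747·0.952398·0.951137 = 44.677627
B₀ = V₀ − E₀ = 267.1480 − 44.677627 = 222.470373

E0=44.6776 B0=222.4704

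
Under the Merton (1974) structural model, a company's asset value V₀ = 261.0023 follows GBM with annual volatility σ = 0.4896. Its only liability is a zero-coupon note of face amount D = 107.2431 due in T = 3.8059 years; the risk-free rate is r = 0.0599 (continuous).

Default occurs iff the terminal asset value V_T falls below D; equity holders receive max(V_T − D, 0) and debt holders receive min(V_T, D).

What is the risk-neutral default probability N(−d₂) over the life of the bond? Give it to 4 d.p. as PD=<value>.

PD=0.2444

d₁ = [ln(V₀/D) + (r + σ²/2)T] / (σ√T)
   = [ln(261.0023/107.2431) + (0.0599 + 0.5·0.4896²)·3.8059] / (0.4896·√3.8059)
   = [0.889431 + 0.684126] / 0.955147 = 1.647451
d₂ = d₁ − σ√T = 1.647451 − 0.955147 = 0.692304
risk-neutral PD = N(−d₂) = N(-0.692304) = 0.244373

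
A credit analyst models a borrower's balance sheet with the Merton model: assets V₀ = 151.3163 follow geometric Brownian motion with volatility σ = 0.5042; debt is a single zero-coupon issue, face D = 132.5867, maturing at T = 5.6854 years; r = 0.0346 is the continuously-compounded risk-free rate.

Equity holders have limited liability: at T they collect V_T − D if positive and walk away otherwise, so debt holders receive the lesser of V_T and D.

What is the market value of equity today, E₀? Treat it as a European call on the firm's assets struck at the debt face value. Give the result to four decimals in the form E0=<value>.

E0=81.9597

d₁ = [ln(V₀/D) + (r + σ²/2)T] / (σ√T)
   = [ln(151.3163/132.5867) + (0.0346 + 0.5·0.5042²)·5.6854] / (0.5042·√5.6854)
   = [0.132136 + 0.919379] / 1.202218 = 0.874646
d₂ = d₁ − σ√T = 0.874646 − 1.202218 = -0.327573
N(d₁) = 0.809117,  N(d₂) = 0.371617,  e^(−rT) = 0.821425
E₀ = V₀·N(d₁) − D·e^(−rT)·N(d₂)
   = 151.3163·0.809117 − 132.5867·0.821425·0.371617 = 81.959682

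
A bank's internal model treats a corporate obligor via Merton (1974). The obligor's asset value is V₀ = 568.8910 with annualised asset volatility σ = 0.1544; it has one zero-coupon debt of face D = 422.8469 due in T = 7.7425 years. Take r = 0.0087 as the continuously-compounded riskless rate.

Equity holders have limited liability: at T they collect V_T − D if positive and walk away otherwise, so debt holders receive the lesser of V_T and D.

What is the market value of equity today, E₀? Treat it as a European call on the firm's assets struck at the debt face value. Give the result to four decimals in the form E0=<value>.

d₁ = [ln(V₀/D) + (r + σ²/2)T] / (σ√T)
   = [ln(568.8910/422.8469) + (0.0087 + 0.5·0.1544²)·7.7425] / (0.1544·√7.7425)
   = [0.296679 + 0.159648] / 0.429623 = 1.062155
d₂ = d₁ − σ√T = 1.062155 − 0.429623 = 0.632531
N(d₁) = 0.855917,  N(d₂) = 0.736480,  e^(−rT) = 0.934859
E₀ = V₀·N(d₁) − D·e^(−rT)·N(d₂)
   = 568.8910·0.855917 − 422.8469·0.934859·0.736480 = 195.791449

E0=195.7914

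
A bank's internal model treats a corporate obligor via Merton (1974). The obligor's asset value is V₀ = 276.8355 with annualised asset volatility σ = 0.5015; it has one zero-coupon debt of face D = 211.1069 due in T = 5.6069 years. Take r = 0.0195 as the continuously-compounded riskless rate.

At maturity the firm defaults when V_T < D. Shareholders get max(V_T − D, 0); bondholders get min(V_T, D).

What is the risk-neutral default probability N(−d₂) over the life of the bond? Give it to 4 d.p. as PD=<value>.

d₁ = [ln(V₀/D) + (r + σ²/2)T] / (σ√T)
   = [ln(276.8355/211.1069) + (0.0195 + 0.5·0.5015²)·5.6069] / (0.5015·√5.6069)
   = [0.271059 + 0.814409] / 1.187497 = 0.914080
d₂ = d₁ − σ√T = 0.914080 − 1.187497 = -0.273416
risk-neutral PD = N(−d₂) = N(0.273416) = 0.607733

PD=0.6077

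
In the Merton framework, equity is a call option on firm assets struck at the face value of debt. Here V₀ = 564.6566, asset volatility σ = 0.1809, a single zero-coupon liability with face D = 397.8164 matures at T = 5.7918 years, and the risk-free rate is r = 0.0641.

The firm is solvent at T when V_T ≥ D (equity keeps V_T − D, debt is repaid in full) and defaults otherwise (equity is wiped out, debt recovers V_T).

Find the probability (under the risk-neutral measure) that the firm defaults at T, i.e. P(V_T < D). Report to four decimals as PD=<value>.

PD=0.0750

d₁ = [ln(V₀/D) + (r + σ²/2)T] / (σ√T)
   = [ln(564.6566/397.8164) + (0.0641 + 0.5·0.1809²)·5.7918] / (0.1809·√5.7918)
   = [0.350227 + 0.466022] / 0.435357 = 1.874897
d₂ = d₁ − σ√T = 1.874897 − 0.435357 = 1.439541
risk-neutral PD = N(−d₂) = N(-1.439541) = 0.074999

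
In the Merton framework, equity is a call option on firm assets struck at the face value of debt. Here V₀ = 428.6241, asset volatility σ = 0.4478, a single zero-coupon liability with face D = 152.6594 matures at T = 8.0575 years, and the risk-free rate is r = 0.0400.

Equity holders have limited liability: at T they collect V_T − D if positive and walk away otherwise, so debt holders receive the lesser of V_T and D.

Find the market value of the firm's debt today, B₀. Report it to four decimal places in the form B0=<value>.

B0=92.7603

d₁ = [ln(V₀/D) + (r + σ²/2)T] / (σ√T)
   = [ln(428.6241/152.6594) + (0.0400 + 0.5·0.4478²)·8.0575] / (0.4478·√8.0575)
   = [1.032371 + 1.130164] / 1.271113 = 1.701293
d₂ = d₁ − σ√T = 1.701293 − 1.271113 = 0.430179
N(d₁) = 0.955556,  N(d₂) = 0.666467,  e^(−rT) = 0.724481
E₀ = V₀·N(d₁) − D·e^(−rT)·N(d₂)
   = 428.6241·0.955556 − 152.6594·0.724481·0.666467 = 335.863819
B₀ = V₀ − E₀ = 428.6241 − 335.863819 = 92.760281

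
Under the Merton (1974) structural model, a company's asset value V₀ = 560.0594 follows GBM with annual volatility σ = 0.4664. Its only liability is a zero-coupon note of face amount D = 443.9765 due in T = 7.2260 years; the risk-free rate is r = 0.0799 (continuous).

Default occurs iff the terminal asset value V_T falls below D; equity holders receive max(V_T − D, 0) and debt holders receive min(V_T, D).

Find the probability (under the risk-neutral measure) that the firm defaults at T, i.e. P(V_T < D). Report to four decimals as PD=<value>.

d₁ = [ln(V₀/D) + (r + σ²/2)T] / (σ√T)
   = [ln(560.0594/443.9765) + (0.0799 + 0.5·0.4664²)·7.2260] / (0.4664·√7.2260)
   = [0.232271 + 1.363290] / 1.253740 = 1.272641
d₂ = d₁ − σ√T = 1.272641 − 1.253740 = 0.018901
risk-neutral PD = N(−d₂) = N(-0.018901) = 0.492460

PD=0.4925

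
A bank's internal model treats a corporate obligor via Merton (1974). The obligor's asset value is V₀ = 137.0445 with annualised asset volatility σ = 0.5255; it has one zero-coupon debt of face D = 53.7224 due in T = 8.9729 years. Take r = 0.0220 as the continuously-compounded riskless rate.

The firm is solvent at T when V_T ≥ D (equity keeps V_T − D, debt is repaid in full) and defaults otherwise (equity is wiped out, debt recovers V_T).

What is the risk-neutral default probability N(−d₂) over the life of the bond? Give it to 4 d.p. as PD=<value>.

d₁ = [ln(V₀/D) + (r + σ²/2)T] / (σ√T)
   = [ln(137.0445/53.7224) + (0.0220 + 0.5·0.5255²)·8.9729] / (0.5255·√8.9729)
   = [0.936476 + 1.436338] / 1.574125 = 1.507386
d₂ = d₁ − σ√T = 1.507386 − 1.574125 = -0.066739
risk-neutral PD = N(−d₂) = N(0.066739) = 0.526605

PD=0.5266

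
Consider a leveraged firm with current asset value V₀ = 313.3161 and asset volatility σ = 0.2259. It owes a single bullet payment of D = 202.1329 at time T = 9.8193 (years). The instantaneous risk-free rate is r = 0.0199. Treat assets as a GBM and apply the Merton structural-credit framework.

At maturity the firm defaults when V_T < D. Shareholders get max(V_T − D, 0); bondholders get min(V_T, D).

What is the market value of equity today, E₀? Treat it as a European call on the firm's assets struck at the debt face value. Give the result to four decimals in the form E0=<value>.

d₁ = [ln(V₀/D) + (r + σ²/2)T] / (σ√T)
   = [ln(313.3161/202.1329) + (0.0199 + 0.5·0.2259²)·9.8193] / (0.2259·√9.8193)
   = [0.438287 + 0.445947] / 0.707875 = 1.249140
d₂ = d₁ − σ√T = 1.249140 − 0.707875 = 0.541265
N(d₁) = 0.894193,  N(d₂) = 0.705838,  e^(−rT) = 0.822502
E₀ = V₀·N(d₁) − D·e^(−rT)·N(d₂)
   = 313.3161·0.894193 − 202.1329·0.822502·0.705838 = 162.816224

E0=162.8162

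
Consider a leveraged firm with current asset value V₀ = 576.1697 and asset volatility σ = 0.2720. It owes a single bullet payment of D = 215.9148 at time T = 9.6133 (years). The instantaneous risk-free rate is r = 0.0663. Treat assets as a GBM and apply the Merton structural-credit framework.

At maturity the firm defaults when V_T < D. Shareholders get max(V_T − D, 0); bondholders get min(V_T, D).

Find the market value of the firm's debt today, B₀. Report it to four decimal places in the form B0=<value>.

d₁ = [ln(V₀/D) + (r + σ²/2)T] / (σ√T)
   = [ln(576.1697/215.9148) + (0.0663 + 0.5·0.2720²)·9.6133] / (0.2720·√9.6133)
   = [0.981518 + 0.992977] / 0.843345 = 2.341267
d₂ = d₁ − σ√T = 2.341267 − 0.843345 = 1.497922
N(d₁) = 0.990391,  N(d₂) = 0.932923,  e^(−rT) = 0.528685
E₀ = V₀·N(d₁) − D·e^(−rT)·N(d₂)
   = 576.1697·0.990391 − 215.9148·0.528685·0.932923 = 464.139045
B₀ = V₀ − E₀ = 576.1697 − 464.139045 = 112.030655

B0=112.0307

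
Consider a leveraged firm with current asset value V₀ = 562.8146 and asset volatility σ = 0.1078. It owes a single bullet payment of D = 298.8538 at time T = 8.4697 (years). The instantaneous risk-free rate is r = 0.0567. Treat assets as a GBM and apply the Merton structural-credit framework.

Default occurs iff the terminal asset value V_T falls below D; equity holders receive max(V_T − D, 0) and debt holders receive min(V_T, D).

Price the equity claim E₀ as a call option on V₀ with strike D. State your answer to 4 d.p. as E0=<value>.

E0=377.9366

d₁ = [ln(V₀/D) + (r + σ²/2)T] / (σ√T)
   = [ln(562.8146/298.8538) + (0.0567 + 0.5·0.1078²)·8.4697] / (0.1078·√8.4697)
   = [0.632996 + 0.529445] / 0.313728 = 3.705253
d₂ = d₁ − σ√T = 3.705253 − 0.313728 = 3.391525
N(d₁) = 0.999894,  N(d₂) = 0.999652,  e^(−rT) = 0.618640
E₀ = V₀·N(d₁) − D·e^(−rT)·N(d₂)
   = 562.8146·0.999894 − 298.8538·0.618640·0.999652 = 377.936552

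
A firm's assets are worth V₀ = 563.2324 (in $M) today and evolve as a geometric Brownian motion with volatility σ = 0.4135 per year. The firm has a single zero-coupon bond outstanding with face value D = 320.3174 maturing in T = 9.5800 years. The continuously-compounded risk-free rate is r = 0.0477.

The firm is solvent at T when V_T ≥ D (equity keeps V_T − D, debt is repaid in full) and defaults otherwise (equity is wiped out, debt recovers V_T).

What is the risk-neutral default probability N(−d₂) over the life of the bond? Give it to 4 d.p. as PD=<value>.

d₁ = [ln(V₀/D) + (r + σ²/2)T] / (σ√T)
   = [ln(563.2324/320.3174) + (0.0477 + 0.5·0.4135²)·9.5800] / (0.4135·√9.5800)
   = [0.564380 + 1.275971] / 1.279848 = 1.437945
d₂ = d₁ − σ√T = 1.437945 − 1.279848 = 0.158098
risk-neutral PD = N(−d₂) = N(-0.158098) = 0.437190

PD=0.4372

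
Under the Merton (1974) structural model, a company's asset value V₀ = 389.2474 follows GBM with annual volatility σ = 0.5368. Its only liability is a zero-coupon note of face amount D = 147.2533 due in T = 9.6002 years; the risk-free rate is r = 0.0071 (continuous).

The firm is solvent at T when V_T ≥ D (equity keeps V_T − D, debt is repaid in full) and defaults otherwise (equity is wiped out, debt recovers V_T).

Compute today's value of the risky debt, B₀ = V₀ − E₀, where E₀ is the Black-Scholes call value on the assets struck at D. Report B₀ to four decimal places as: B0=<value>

d₁ = [ln(V₀/D) + (r + σ²/2)T] / (σ√T)
   = [ln(389.2474/147.2533) + (0.0071 + 0.5·0.5368²)·9.6002] / (0.5368·√9.6002)
   = [0.972061 + 1.451331] / 1.663231 = 1.457038
d₂ = d₁ − σ√T = 1.457038 − 1.663231 = -0.206193
N(d₁) = 0.927447,  N(d₂) = 0.418320,  e^(−rT) = 0.934110
E₀ = V₀·N(d₁) − D·e^(−rT)·N(d₂)
   = 389.2474·0.927447 − 147.2533·0.934110·0.418320 = 303.466137
B₀ = V₀ − E₀ = 389.2474 − 303.466137 = 85.781263

B0=85.7813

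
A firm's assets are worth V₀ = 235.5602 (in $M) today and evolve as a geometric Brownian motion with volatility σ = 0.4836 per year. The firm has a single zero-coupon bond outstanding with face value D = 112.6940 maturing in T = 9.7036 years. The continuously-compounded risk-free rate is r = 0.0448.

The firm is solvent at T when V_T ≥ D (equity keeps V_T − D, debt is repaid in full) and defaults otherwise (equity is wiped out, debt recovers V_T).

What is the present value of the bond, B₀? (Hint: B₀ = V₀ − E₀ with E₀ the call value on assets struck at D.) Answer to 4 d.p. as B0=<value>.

d₁ = [ln(V₀/D) + (r + σ²/2)T] / (σ√T)
   = [ln(235.5602/112.6940) + (0.0448 + 0.5·0.4836²)·9.7036] / (0.4836·√9.7036)
   = [0.737290 + 1.569407] / 1.506443 = 1.531221
d₂ = d₁ − σ√T = 1.531221 − 1.506443 = 0.024778
N(d₁) = 0.937143,  N(d₂) = 0.509884,  e^(−rT) = 0.647445
E₀ = V₀·N(d₁) − D·e^(−rT)·N(d₂)
   = 235.5602·0.937143 − 112.6940·0.647445·0.509884 = 183.550748
B₀ = V₀ − E₀ = 235.5602 − 183.550748 = 52.009452

B0=52.0095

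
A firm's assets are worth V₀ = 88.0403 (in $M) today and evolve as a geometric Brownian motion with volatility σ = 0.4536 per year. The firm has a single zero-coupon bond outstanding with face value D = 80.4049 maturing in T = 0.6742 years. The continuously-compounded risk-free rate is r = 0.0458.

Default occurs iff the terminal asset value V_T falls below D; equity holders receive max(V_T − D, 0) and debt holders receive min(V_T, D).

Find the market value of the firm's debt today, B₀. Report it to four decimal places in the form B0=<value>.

B0=70.0991

d₁ = [ln(V₀/D) + (r + σ²/2)T] / (σ√T)
   = [ln(88.0403/80.4049) + (0.0458 + 0.5·0.4536²)·0.6742] / (0.4536·√0.6742)
   = [0.090720 + 0.100238] / 0.372450 = 0.512706
d₂ = d₁ − σ√T = 0.512706 − 0.372450 = 0.140257
N(d₁) = 0.695922,  N(d₂) = 0.555771,  e^(−rT) = 0.969594
E₀ = V₀·N(d₁) − D·e^(−rT)·N(d₂)
   = 88.0403·0.695922 − 80.4049·0.969594·0.555771 = 17.941167
B₀ = V₀ − E₀ = 88.0403 − 17.941167 = 70.099133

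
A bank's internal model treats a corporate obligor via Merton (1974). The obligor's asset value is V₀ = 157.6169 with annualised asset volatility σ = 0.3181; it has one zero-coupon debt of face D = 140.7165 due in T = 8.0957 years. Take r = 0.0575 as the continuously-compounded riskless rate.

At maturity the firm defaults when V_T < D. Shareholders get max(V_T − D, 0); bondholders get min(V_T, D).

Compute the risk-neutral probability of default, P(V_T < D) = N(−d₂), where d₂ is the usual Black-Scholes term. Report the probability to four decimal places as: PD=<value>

PD=0.4258

d₁ = [ln(V₀/D) + (r + σ²/2)T] / (σ√T)
   = [ln(157.6169/140.7165) + (0.0575 + 0.5·0.3181²)·8.0957] / (0.3181·√8.0957)
   = [0.113420 + 0.875095] / 0.905088 = 1.092176
d₂ = d₁ − σ√T = 1.092176 − 0.905088 = 0.187087
risk-neutral PD = N(−d₂) = N(-0.187087) = 0.425796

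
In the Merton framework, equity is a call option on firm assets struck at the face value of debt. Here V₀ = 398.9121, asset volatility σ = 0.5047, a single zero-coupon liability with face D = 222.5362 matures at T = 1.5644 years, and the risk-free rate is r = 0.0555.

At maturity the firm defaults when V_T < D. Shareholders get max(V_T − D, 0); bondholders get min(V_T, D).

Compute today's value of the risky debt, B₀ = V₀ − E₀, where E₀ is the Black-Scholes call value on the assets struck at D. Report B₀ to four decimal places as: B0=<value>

d₁ = [ln(V₀/D) + (r + σ²/2)T] / (σ√T)
   = [ln(398.9121/222.5362) + (0.0555 + 0.5·0.5047²)·1.5644] / (0.5047·√1.5644)
   = [0.583651 + 0.286068] / 0.631258 = 1.377754
d₂ = d₁ − σ√T = 1.377754 − 0.631258 = 0.746496
N(d₁) = 0.915860,  N(d₂) = 0.772316,  e^(−rT) = 0.916838
E₀ = V₀·N(d₁) − D·e^(−rT)·N(d₂)
   = 398.9121·0.915860 − 222.5362·0.916838·0.772316 = 207.772393
B₀ = V₀ − E₀ = 398.9121 − 207.772393 = 191.139707

B0=191.1397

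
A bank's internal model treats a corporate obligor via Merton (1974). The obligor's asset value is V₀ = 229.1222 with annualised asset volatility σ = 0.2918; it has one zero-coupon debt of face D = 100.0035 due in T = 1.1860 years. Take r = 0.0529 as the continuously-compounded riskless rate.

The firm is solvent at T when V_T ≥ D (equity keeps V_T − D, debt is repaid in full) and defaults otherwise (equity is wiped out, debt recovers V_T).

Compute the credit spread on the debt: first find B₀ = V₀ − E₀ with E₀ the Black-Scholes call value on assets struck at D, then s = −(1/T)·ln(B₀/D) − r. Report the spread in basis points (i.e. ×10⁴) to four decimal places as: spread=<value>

d₁ = [ln(V₀/D) + (r + σ²/2)T] / (σ√T)
   = [ln(229.1222/100.0035) + (0.0529 + 0.5·0.2918²)·1.1860] / (0.2918·√1.1860)
   = [0.829050 + 0.113232] / 0.317781 = 2.965195
d₂ = d₁ − σ√T = 2.965195 − 0.317781 = 2.647414
N(d₁) = 0.998488,  N(d₂) = 0.995945,  e^(−rT) = 0.939188
E₀ = V₀·N(d₁) − D·e^(−rT)·N(d₂)
   = 229.1222·0.998488 − 100.0035·0.939188·0.995945 = 135.234457
B₀ = V₀ − E₀ = 229.1222 − 135.234457 = 93.887743
spread = −(1/T)·ln(B₀/D) − r = −(1/1.1860)·ln(93.887743/100.0035) − 0.0529 = 0.00030855
in basis points: 0.00030855 × 10⁴ = 3.0855 bp

spread=3.0855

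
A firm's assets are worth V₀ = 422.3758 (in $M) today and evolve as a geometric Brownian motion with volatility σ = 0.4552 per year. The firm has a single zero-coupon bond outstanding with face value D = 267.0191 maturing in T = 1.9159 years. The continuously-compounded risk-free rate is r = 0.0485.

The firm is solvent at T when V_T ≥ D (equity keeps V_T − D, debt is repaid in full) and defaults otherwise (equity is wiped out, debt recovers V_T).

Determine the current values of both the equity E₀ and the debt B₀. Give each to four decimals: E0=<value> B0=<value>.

E0=199.6429 B0=222.7329

d₁ = [ln(V₀/D) + (r + σ²/2)T] / (σ√T)
   = [ln(422.3758/267.0191) + (0.0485 + 0.5·0.4552²)·1.9159] / (0.4552·√1.9159)
   = [0.458575 + 0.291415] / 0.630070 = 1.190329
d₂ = d₁ − σ√T = 1.190329 − 0.630070 = 0.560259
N(d₁) = 0.883041,  N(d₂) = 0.712349,  e^(−rT) = 0.911265
E₀ = V₀·N(d₁) − D·e^(−rT)·N(d₂)
   = 422.3758·0.883041 − 267.0191·0.911265·0.712349 = 199.642917
B₀ = V₀ − E₀ = 422.3758 − 199.642917 = 222.732883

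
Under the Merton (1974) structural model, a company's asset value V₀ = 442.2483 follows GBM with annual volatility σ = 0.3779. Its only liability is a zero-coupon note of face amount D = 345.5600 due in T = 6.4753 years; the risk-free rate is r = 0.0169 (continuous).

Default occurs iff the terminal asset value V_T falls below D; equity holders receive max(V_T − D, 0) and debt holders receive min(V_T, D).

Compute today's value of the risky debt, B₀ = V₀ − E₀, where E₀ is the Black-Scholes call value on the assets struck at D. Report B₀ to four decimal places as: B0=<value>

B0=228.5209

d₁ = [ln(V₀/D) + (r + σ²/2)T] / (σ√T)
   = [ln(442.2483/345.5600) + (0.0169 + 0.5·0.3779²)·6.4753] / (0.3779·√6.4753)
   = [0.246705 + 0.571796] / 0.961627 = 0.851163
d₂ = d₁ − σ√T = 0.851163 − 0.961627 = -0.110465
N(d₁) = 0.802661,  N(d₂) = 0.456020,  e^(−rT) = 0.896343
E₀ = V₀·N(d₁) − D·e^(−rT)·N(d₂)
   = 442.2483·0.802661 − 345.5600·0.896343·0.456020 = 213.727415
B₀ = V₀ − E₀ = 442.2483 − 213.727415 = 228.520885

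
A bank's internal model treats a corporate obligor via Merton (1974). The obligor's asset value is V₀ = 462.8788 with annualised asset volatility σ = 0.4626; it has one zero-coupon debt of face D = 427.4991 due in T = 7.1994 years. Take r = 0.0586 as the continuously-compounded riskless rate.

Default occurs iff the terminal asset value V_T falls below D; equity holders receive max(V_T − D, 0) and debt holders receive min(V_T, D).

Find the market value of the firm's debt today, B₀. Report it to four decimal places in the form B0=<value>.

B0=186.8541

d₁ = [ln(V₀/D) + (r + σ²/2)T] / (σ√T)
   = [ln(462.8788/427.4991) + (0.0586 + 0.5·0.4626²)·7.1994] / (0.4626·√7.1994)
   = [0.079513 + 1.192216] / 1.241234 = 1.024568
d₂ = d₁ − σ√T = 1.024568 − 1.241234 = -0.216666
N(d₁) = 0.847217,  N(d₂) = 0.414234,  e^(−rT) = 0.655810
E₀ = V₀·N(d₁) − D·e^(−rT)·N(d₂)
   = 462.8788·0.847217 − 427.4991·0.655810·0.414234 = 276.024672
B₀ = V₀ − E₀ = 462.8788 − 276.024672 = 186.854128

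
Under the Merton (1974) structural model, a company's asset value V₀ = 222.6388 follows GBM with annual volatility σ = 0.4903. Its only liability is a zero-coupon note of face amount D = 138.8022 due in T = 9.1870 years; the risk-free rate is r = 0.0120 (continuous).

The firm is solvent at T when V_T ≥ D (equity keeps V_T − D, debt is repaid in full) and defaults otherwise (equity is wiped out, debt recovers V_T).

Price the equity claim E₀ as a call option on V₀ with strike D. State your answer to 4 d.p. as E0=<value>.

d₁ = [ln(V₀/D) + (r + σ²/2)T] / (σ√T)
   = [ln(222.6388/138.8022) + (0.0120 + 0.5·0.4903²)·9.1870] / (0.4903·√9.1870)
   = [0.472501 + 1.214494] / 1.486102 = 1.135181
d₂ = d₁ − σ√T = 1.135181 − 1.486102 = -0.350922
N(d₁) = 0.871850,  N(d₂) = 0.362824,  e^(−rT) = 0.895616
E₀ = V₀·N(d₁) − D·e^(−rT)·N(d₂)
   = 222.6388·0.871850 − 138.8022·0.895616·0.362824 = 149.003850

E0=149.0039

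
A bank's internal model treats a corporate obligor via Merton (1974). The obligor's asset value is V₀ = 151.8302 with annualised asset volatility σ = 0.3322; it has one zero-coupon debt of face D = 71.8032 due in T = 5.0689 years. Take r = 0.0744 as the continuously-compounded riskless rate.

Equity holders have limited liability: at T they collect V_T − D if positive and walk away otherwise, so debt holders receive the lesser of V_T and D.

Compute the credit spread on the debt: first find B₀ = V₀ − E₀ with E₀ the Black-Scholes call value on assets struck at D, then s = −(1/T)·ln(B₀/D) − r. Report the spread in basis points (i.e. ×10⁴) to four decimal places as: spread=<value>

spread=72.6158

d₁ = [ln(V₀/D) + (r + σ²/2)T] / (σ√T)
   = [ln(151.8302/71.8032) + (0.0744 + 0.5·0.3322²)·5.0689] / (0.3322·√5.0689)
   = [0.748834 + 0.656820] / 0.747922 = 1.879412
d₂ = d₁ − σ√T = 1.879412 − 0.747922 = 1.131489
N(d₁) = 0.969906,  N(d₂) = 0.871075,  e^(−rT) = 0.685830
E₀ = V₀·N(d₁) − D·e^(−rT)·N(d₂)
   = 151.8302·0.969906 − 71.8032·0.685830·0.871075 = 104.365103
B₀ = V₀ − E₀ = 151.8302 − 104.365103 = 47.465097
spread = −(1/T)·ln(B₀/D) − r = −(1/5.0689)·ln(47.465097/71.8032) − 0.0744 = 0.00726158
in basis points: 0.00726158 × 10⁴ = 72.6158 bp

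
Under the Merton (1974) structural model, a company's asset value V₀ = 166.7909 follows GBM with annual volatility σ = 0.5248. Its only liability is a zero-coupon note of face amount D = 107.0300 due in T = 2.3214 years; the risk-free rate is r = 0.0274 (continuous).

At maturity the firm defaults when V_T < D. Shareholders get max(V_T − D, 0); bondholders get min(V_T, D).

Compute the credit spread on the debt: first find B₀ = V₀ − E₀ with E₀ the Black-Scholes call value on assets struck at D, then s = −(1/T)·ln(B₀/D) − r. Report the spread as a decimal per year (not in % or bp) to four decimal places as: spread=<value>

d₁ = [ln(V₀/D) + (r + σ²/2)T] / (σ√T)
   = [ln(166.7909/107.0300) + (0.0274 + 0.5·0.5248²)·2.3214] / (0.5248·√2.3214)
   = [0.443632 + 0.383281] / 0.799593 = 1.034167
d₂ = d₁ − σ√T = 1.034167 − 0.799593 = 0.234574
N(d₁) = 0.849471,  N(d₂) = 0.592730,  e^(−rT) = 0.938374
E₀ = V₀·N(d₁) − D·e^(−rT)·N(d₂)
   = 166.7909·0.849471 − 107.0300·0.938374·0.592730 = 82.153617
B₀ = V₀ − E₀ = 166.7909 − 82.153617 = 84.637283
spread = −(1/T)·ln(B₀/D) − r = −(1/2.3214)·ln(84.637283/107.0300) − 0.0274 = 0.07371756

spread=0.0737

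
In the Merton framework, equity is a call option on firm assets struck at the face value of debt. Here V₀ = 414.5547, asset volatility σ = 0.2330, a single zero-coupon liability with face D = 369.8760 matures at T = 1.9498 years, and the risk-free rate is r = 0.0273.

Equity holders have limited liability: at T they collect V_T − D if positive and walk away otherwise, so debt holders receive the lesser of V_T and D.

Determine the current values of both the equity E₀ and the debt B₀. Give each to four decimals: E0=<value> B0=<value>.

E0=87.6913 B0=326.8634

d₁ = [ln(V₀/D) + (r + σ²/2)T] / (σ√T)
   = [ln(414.5547/369.8760) + (0.0273 + 0.5·0.2330²)·1.9498] / (0.2330·√1.9498)
   = [0.114037 + 0.106156] / 0.325350 = 0.676788
d₂ = d₁ − σ√T = 0.676788 − 0.325350 = 0.351438
N(d₁) = 0.750730,  N(d₂) = 0.637370,  e^(−rT) = 0.948162
E₀ = V₀·N(d₁) − D·e^(−rT)·N(d₂)
   = 414.5547·0.750730 − 369.8760·0.948162·0.637370 = 87.691277
B₀ = V₀ − E₀ = 414.5547 − 87.691277 = 326.863423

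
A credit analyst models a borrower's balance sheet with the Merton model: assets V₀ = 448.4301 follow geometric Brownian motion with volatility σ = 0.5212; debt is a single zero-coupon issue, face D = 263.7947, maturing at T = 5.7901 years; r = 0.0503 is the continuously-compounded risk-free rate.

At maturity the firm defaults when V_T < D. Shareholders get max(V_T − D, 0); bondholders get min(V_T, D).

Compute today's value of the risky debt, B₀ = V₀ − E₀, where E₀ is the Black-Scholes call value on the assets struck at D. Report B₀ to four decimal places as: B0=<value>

d₁ = [ln(V₀/D) + (r + σ²/2)T] / (σ√T)
   = [ln(448.4301/263.7947) + (0.0503 + 0.5·0.5212²)·5.7901] / (0.5212·√5.7901)
   = [0.530582 + 1.077681] / 1.254144 = 1.282359
d₂ = d₁ − σ√T = 1.282359 − 1.254144 = 0.028214
N(d₁) = 0.900142,  N(d₂) = 0.511254,  e^(−rT) = 0.747335
E₀ = V₀·N(d₁) − D·e^(−rT)·N(d₂)
   = 448.4301·0.900142 − 263.7947·0.747335·0.511254 = 302.860355
B₀ = V₀ − E₀ = 448.4301 − 302.860355 = 145.569745

B0=145.5697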